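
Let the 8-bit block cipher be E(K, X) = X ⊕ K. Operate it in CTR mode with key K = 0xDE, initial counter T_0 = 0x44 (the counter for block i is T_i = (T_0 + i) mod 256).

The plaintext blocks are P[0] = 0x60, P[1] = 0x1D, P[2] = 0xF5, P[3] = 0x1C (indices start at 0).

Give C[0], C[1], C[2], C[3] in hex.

C[0] = 0xFA, C[1] = 0x86, C[2] = 0x6D, C[3] = 0x85

CTR encryption: S_i = E(K, T_i) where T_i is the counter for block i; C_i = P_i ⊕ S_i.
C[0]: T = 0x44, S = E(K, T) = 0x9A; 0x60 ⊕ 0x9A = 0xFA.
C[1]: T = 0x45, S = E(K, T) = 0x9B; 0x1D ⊕ 0x9B = 0x86.
C[2]: T = 0x46, S = E(K, T) = 0x98; 0xF5 ⊕ 0x98 = 0x6D.
C[3]: T = 0x47, S = E(K, T) = 0x99; 0x1C ⊕ 0x99 = 0x85.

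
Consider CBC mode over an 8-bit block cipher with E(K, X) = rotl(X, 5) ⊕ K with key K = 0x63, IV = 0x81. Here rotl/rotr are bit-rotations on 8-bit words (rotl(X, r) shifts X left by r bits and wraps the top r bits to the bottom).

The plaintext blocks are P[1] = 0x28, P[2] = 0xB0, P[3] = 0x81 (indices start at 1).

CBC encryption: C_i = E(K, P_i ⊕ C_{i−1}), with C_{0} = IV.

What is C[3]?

C[1]: P[1] ⊕ 0x81 = 0xA9; E(K, 0xA9) = 0x56.
C[2]: P[2] ⊕ 0x56 = 0xE6; E(K, 0xE6) = 0xBF.
C[3]: P[3] ⊕ 0xBF = 0x3E; E(K, 0x3E) = 0xA4.

C[3] = 0xA4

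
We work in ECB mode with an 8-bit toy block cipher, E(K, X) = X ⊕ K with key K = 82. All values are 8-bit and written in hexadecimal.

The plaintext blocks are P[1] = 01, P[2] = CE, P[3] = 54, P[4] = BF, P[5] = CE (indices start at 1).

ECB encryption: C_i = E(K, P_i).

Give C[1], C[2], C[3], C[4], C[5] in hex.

C[1] = 83, C[2] = 4C, C[3] = D6, C[4] = 3D, C[5] = 4C

C[1]: E(K, 01) = 83.
C[2]: E(K, CE) = 4C.
C[3]: E(K, 54) = D6.
C[4]: E(K, BF) = 3D.
C[5]: E(K, CE) = 4C.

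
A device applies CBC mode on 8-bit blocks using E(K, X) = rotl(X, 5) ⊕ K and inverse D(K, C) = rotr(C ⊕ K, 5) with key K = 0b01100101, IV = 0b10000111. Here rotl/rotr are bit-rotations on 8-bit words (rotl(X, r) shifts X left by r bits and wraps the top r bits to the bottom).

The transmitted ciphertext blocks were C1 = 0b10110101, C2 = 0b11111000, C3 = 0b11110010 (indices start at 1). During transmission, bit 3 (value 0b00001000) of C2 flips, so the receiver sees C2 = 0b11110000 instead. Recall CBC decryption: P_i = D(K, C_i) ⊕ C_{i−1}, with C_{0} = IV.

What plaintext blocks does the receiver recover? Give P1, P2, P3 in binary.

P1 = 0b00000001, P2 = 0b00011001, P3 = 0b01001100

Only C2 changed, to 0b11110000. In CBC, a change in C_i garbles P_i and flips the same bit in P_{i+1}. Decrypting the received ciphertext:
P1: D(K, 0b10110101) = 0b10000110; 0b10000110 ⊕ 0b10000111 = 0b00000001.
P2: D(K, 0b11110000) = 0b10101100; 0b10101100 ⊕ 0b10110101 = 0b00011001.
P3: D(K, 0b11110010) = 0b10111100; 0b10111100 ⊕ 0b11110000 = 0b01001100.
Blocks that differ from the original plaintext: P2, P3.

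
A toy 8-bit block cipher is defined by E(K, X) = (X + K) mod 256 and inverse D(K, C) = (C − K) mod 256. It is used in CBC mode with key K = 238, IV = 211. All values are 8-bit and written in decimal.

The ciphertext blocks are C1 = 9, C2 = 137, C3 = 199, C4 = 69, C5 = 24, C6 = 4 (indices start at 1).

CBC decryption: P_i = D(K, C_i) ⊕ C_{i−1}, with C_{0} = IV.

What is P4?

P4: D(K, 69) = 87; 87 ⊕ 199 = 144.

P4 = 144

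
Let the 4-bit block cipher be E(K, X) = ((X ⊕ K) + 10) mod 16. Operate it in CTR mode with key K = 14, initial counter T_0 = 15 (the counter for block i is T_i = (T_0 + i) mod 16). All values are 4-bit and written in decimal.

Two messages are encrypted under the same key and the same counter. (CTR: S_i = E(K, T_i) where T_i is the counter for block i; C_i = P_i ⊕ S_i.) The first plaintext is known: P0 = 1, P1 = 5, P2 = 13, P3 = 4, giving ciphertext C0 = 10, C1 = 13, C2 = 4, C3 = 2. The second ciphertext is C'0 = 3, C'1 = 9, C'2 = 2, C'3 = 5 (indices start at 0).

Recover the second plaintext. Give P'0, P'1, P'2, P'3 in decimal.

P'0 = 8, P'1 = 1, P'2 = 11, P'3 = 3

In CTR with a reused counter, both messages share the same keystream S_i, so C_i ⊕ C'_i = P_i ⊕ P'_i and thus P'_i = P_i ⊕ C_i ⊕ C'_i.
P'0: 1 ⊕ 10 ⊕ 3 = 8.
P'1: 5 ⊕ 13 ⊕ 9 = 1.
P'2: 13 ⊕ 4 ⊕ 2 = 11.
P'3: 4 ⊕ 2 ⊕ 5 = 3.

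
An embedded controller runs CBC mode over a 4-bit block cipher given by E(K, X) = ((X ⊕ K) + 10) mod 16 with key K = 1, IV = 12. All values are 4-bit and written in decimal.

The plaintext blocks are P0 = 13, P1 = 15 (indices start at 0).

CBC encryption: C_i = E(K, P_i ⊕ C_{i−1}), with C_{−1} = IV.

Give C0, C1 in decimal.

C0: P0 ⊕ 12 = 1; E(K, 1) = 10.
C1: P1 ⊕ 10 = 5; E(K, 5) = 14.

C0 = 10, C1 = 14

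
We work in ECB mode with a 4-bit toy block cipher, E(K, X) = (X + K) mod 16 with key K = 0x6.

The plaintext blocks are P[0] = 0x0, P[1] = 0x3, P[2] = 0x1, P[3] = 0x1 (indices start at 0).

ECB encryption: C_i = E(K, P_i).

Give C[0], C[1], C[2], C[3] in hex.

C[0]: E(K, 0x0) = 0x6.
C[1]: E(K, 0x3) = 0x9.
C[2]: E(K, 0x1) = 0x7.
C[3]: E(K, 0x1) = 0x7.

C[0] = 0x6, C[1] = 0x9, C[2] = 0x7, C[3] = 0x7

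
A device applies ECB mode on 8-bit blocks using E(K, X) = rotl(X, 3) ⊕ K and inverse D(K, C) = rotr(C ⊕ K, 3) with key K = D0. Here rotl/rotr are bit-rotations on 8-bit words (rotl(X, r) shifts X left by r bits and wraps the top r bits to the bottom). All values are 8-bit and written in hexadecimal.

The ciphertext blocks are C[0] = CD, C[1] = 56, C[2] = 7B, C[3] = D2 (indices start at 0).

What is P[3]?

P[3] = 40

ECB decryption: P_i = D(K, C_i).
P[3]: D(K, D2) = 40.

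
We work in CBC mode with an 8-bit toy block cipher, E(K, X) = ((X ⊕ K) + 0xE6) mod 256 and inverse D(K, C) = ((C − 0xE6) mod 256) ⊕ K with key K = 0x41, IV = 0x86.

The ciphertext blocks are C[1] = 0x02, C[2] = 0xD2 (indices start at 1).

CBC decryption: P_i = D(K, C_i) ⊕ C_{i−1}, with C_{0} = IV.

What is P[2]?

P[2] = 0xAF

P[2]: D(K, 0xD2) = 0xAD; 0xAD ⊕ 0x02 = 0xAF.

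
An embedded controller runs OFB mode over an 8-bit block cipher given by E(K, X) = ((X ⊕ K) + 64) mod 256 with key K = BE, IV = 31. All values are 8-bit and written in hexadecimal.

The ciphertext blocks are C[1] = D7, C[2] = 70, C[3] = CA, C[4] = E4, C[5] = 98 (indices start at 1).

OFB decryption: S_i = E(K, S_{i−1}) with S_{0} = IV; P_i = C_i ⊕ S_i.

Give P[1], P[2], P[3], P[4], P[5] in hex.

P[1]: S = E(K, 31) = F3; D7 ⊕ F3 = 24.
P[2]: S = E(K, F3) = B1; 70 ⊕ B1 = C1.
P[3]: S = E(K, B1) = 73; CA ⊕ 73 = B9.
P[4]: S = E(K, 73) = 31; E4 ⊕ 31 = D5.
P[5]: S = E(K, 31) = F3; 98 ⊕ F3 = 6B.

P[1] = 24, P[2] = C1, P[3] = B9, P[4] = D5, P[5] = 6B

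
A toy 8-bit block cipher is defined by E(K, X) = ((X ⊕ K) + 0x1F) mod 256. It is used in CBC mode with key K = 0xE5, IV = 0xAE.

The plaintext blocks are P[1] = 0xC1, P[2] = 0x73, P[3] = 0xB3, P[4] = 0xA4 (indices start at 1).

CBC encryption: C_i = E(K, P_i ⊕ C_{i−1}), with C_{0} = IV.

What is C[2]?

C[2] = 0x5E

C[1]: P[1] ⊕ 0xAE = 0x6F; E(K, 0x6F) = 0xA9.
C[2]: P[2] ⊕ 0xA9 = 0xDA; E(K, 0xDA) = 0x5E.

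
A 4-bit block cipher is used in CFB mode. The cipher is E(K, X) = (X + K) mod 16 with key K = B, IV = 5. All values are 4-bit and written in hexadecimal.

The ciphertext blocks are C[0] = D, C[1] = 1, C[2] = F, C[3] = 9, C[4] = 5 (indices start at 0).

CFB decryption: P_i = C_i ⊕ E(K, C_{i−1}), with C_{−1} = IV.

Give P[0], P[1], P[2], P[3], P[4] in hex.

P[0] = D, P[1] = 9, P[2] = 3, P[3] = 3, P[4] = 1

P[0]: E(K, 5) = 0; D ⊕ 0 = D.
P[1]: E(K, D) = 8; 1 ⊕ 8 = 9.
P[2]: E(K, 1) = C; F ⊕ C = 3.
P[3]: E(K, F) = A; 9 ⊕ A = 3.
P[4]: E(K, 9) = 4; 5 ⊕ 4 = 1.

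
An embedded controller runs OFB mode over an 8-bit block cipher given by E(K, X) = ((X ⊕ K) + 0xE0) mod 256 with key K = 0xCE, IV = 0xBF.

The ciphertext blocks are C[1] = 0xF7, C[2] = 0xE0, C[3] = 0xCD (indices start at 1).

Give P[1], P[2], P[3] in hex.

P[1] = 0xA6, P[2] = 0x9F, P[3] = 0x5C

OFB decryption: S_i = E(K, S_{i−1}) with S_{0} = IV; P_i = C_i ⊕ S_i.
P[1]: S = E(K, 0xBF) = 0x51; 0xF7 ⊕ 0x51 = 0xA6.
P[2]: S = E(K, 0x51) = 0x7F; 0xE0 ⊕ 0x7F = 0x9F.
P[3]: S = E(K, 0x7F) = 0x91; 0xCD ⊕ 0x91 = 0x5C.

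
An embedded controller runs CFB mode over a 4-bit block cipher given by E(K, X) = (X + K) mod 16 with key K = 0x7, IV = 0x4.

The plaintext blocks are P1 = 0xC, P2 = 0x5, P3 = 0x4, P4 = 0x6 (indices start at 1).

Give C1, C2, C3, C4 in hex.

CFB encryption: C_i = P_i ⊕ E(K, C_{i−1}), with C_{0} = IV.
C1: E(K, 0x4) = 0xB; 0xC ⊕ 0xB = 0x7.
C2: E(K, 0x7) = 0xE; 0x5 ⊕ 0xE = 0xB.
C3: E(K, 0xB) = 0x2; 0x4 ⊕ 0x2 = 0x6.
C4: E(K, 0x6) = 0xD; 0x6 ⊕ 0xD = 0xB.

C1 = 0x7, C2 = 0xB, C3 = 0x6, C4 = 0xB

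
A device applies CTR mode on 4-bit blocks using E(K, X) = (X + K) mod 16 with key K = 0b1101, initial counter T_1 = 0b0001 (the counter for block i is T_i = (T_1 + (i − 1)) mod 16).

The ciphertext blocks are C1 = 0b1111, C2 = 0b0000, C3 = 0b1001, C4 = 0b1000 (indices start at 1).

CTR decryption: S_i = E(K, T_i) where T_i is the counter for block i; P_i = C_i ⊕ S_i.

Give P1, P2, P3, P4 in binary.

P1 = 0b0001, P2 = 0b1111, P3 = 0b1001, P4 = 0b1001

P1: T = 0b0001, S = E(K, T) = 0b1110; 0b1111 ⊕ 0b1110 = 0b0001.
P2: T = 0b0010, S = E(K, T) = 0b1111; 0b0000 ⊕ 0b1111 = 0b1111.
P3: T = 0b0011, S = E(K, T) = 0b0000; 0b1001 ⊕ 0b0000 = 0b1001.
P4: T = 0b0100, S = E(K, T) = 0b0001; 0b1000 ⊕ 0b0001 = 0b1001.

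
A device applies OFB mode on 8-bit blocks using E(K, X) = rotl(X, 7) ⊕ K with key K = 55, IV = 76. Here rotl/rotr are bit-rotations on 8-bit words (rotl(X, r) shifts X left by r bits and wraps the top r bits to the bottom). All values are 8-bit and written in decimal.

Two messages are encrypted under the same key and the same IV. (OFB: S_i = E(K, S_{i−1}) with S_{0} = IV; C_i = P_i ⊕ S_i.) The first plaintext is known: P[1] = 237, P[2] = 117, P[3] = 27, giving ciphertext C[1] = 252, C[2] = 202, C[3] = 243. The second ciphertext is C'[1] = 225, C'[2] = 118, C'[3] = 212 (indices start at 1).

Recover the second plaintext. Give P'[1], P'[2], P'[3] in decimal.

P'[1] = 240, P'[2] = 201, P'[3] = 60

In OFB with a reused IV, both messages share the same keystream S_i, so C_i ⊕ C'_i = P_i ⊕ P'_i and thus P'_i = P_i ⊕ C_i ⊕ C'_i.
P'[1]: 237 ⊕ 252 ⊕ 225 = 240.
P'[2]: 117 ⊕ 202 ⊕ 118 = 201.
P'[3]: 27 ⊕ 243 ⊕ 212 = 60.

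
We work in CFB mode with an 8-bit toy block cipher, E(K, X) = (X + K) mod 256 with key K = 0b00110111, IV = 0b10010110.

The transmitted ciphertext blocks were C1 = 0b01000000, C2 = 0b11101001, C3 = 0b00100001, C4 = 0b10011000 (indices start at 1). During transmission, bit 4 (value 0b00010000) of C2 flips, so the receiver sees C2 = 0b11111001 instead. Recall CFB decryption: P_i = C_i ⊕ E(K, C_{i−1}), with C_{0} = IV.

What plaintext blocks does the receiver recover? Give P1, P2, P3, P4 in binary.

P1 = 0b10001101, P2 = 0b10001110, P3 = 0b00010001, P4 = 0b11000000

Only C2 changed, to 0b11111001. In CFB, a change in C_i flips the same bit in P_i and garbles P_{i+1}. Decrypting the received ciphertext:
P1: E(K, 0b10010110) = 0b11001101; 0b01000000 ⊕ 0b11001101 = 0b10001101.
P2: E(K, 0b01000000) = 0b01110111; 0b11111001 ⊕ 0b01110111 = 0b10001110.
P3: E(K, 0b11111001) = 0b00110000; 0b00100001 ⊕ 0b00110000 = 0b00010001.
P4: E(K, 0b00100001) = 0b01011000; 0b10011000 ⊕ 0b01011000 = 0b11000000.
Blocks that differ from the original plaintext: P2, P3.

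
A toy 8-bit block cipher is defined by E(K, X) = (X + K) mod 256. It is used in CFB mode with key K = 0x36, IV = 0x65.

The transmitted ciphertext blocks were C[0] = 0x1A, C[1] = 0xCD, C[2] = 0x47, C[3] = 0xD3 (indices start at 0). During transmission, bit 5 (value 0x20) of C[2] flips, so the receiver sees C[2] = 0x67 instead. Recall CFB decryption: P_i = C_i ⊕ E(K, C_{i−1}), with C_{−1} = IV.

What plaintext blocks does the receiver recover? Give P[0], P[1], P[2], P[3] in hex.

Only C[2] changed, to 0x67. In CFB, a change in C_i flips the same bit in P_i and garbles P_{i+1}. Decrypting the received ciphertext:
P[0]: E(K, 0x65) = 0x9B; 0x1A ⊕ 0x9B = 0x81.
P[1]: E(K, 0x1A) = 0x50; 0xCD ⊕ 0x50 = 0x9D.
P[2]: E(K, 0xCD) = 0x03; 0x67 ⊕ 0x03 = 0x64.
P[3]: E(K, 0x67) = 0x9D; 0xD3 ⊕ 0x9D = 0x4E.
Blocks that differ from the original plaintext: P[2], P[3].

P[0] = 0x81, P[1] = 0x9D, P[2] = 0x64, P[3] = 0x4E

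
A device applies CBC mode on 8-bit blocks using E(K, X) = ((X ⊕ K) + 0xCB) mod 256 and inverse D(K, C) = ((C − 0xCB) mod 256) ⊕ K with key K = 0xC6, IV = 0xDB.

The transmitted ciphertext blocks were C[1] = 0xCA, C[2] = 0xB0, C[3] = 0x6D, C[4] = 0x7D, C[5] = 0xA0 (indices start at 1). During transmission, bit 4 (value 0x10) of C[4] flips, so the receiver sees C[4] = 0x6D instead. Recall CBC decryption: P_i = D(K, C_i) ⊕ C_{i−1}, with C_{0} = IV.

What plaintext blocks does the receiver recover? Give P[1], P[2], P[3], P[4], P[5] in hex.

P[1] = 0xE2, P[2] = 0xE9, P[3] = 0xD4, P[4] = 0x09, P[5] = 0x7E

Only C[4] changed, to 0x6D. In CBC, a change in C_i garbles P_i and flips the same bit in P_{i+1}. Decrypting the received ciphertext:
P[1]: D(K, 0xCA) = 0x39; 0x39 ⊕ 0xDB = 0xE2.
P[2]: D(K, 0xB0) = 0x23; 0x23 ⊕ 0xCA = 0xE9.
P[3]: D(K, 0x6D) = 0x64; 0x64 ⊕ 0xB0 = 0xD4.
P[4]: D(K, 0x6D) = 0x64; 0x64 ⊕ 0x6D = 0x09.
P[5]: D(K, 0xA0) = 0x13; 0x13 ⊕ 0x6D = 0x7E.
Blocks that differ from the original plaintext: P[4], P[5].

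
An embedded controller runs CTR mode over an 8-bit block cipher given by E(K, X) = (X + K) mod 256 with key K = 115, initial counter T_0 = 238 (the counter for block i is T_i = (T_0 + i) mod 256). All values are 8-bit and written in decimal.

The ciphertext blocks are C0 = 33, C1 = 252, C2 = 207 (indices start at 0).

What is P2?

CTR decryption: S_i = E(K, T_i) where T_i is the counter for block i; P_i = C_i ⊕ S_i.
P2: T = 240, S = E(K, T) = 99; 207 ⊕ 99 = 172.

P2 = 172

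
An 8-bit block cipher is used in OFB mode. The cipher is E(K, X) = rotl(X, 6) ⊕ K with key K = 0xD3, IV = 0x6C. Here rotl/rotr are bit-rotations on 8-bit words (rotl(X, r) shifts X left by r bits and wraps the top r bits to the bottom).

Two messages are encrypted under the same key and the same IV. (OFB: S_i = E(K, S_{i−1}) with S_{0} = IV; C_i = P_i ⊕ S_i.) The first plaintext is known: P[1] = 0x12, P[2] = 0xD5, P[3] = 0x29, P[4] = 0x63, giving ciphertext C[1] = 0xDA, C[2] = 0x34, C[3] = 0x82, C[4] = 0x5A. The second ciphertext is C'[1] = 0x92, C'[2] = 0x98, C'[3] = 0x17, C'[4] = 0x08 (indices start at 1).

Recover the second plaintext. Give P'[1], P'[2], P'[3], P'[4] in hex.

P'[1] = 0x5A, P'[2] = 0x79, P'[3] = 0xBC, P'[4] = 0x31

In OFB with a reused IV, both messages share the same keystream S_i, so C_i ⊕ C'_i = P_i ⊕ P'_i and thus P'_i = P_i ⊕ C_i ⊕ C'_i.
P'[1]: 0x12 ⊕ 0xDA ⊕ 0x92 = 0x5A.
P'[2]: 0xD5 ⊕ 0x34 ⊕ 0x98 = 0x79.
P'[3]: 0x29 ⊕ 0x82 ⊕ 0x17 = 0xBC.
P'[4]: 0x63 ⊕ 0x5A ⊕ 0x08 = 0x31.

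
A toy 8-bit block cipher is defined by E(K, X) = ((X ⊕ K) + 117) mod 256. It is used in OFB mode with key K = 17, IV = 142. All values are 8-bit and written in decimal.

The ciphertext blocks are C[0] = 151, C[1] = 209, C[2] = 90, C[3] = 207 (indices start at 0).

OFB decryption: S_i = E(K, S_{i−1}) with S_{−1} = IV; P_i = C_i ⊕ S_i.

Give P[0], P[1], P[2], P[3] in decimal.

P[0] = 131, P[1] = 171, P[2] = 186, P[3] = 169

P[0]: S = E(K, 142) = 20; 151 ⊕ 20 = 131.
P[1]: S = E(K, 20) = 122; 209 ⊕ 122 = 171.
P[2]: S = E(K, 122) = 224; 90 ⊕ 224 = 186.
P[3]: S = E(K, 224) = 102; 207 ⊕ 102 = 169.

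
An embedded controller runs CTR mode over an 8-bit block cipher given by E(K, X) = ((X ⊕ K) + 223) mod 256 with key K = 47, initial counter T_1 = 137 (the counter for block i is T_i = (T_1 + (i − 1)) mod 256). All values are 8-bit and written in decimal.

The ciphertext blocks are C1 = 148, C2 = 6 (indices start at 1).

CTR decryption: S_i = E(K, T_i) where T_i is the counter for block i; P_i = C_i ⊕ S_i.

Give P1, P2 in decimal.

P1 = 17, P2 = 130

P1: T = 137, S = E(K, T) = 133; 148 ⊕ 133 = 17.
P2: T = 138, S = E(K, T) = 132; 6 ⊕ 132 = 130.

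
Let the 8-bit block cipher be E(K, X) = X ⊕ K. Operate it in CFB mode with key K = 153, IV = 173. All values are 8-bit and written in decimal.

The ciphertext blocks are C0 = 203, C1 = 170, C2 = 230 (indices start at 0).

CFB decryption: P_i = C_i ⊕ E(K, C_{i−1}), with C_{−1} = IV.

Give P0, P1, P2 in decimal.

P0 = 255, P1 = 248, P2 = 213

P0: E(K, 173) = 52; 203 ⊕ 52 = 255.
P1: E(K, 203) = 82; 170 ⊕ 82 = 248.
P2: E(K, 170) = 51; 230 ⊕ 51 = 213.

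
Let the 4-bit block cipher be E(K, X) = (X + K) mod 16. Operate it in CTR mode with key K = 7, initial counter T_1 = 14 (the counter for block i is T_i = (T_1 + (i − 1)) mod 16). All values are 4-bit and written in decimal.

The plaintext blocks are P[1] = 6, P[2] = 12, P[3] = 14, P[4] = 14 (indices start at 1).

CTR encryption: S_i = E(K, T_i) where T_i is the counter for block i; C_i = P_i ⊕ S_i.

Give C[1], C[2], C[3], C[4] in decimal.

C[1] = 3, C[2] = 10, C[3] = 9, C[4] = 6

C[1]: T = 14, S = E(K, T) = 5; 6 ⊕ 5 = 3.
C[2]: T = 15, S = E(K, T) = 6; 12 ⊕ 6 = 10.
C[3]: T = 0, S = E(K, T) = 7; 14 ⊕ 7 = 9.
C[4]: T = 1, S = E(K, T) = 8; 14 ⊕ 8 = 6.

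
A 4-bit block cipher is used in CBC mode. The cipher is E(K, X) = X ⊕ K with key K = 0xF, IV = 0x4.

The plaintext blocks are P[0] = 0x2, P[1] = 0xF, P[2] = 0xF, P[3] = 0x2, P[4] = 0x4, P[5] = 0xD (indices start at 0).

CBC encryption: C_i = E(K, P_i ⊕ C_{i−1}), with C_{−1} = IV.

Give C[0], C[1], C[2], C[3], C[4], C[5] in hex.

C[0]: P[0] ⊕ 0x4 = 0x6; E(K, 0x6) = 0x9.
C[1]: P[1] ⊕ 0x9 = 0x6; E(K, 0x6) = 0x9.
C[2]: P[2] ⊕ 0x9 = 0x6; E(K, 0x6) = 0x9.
C[3]: P[3] ⊕ 0x9 = 0xB; E(K, 0xB) = 0x4.
C[4]: P[4] ⊕ 0x4 = 0x0; E(K, 0x0) = 0xF.
C[5]: P[5] ⊕ 0xF = 0x2; E(K, 0x2) = 0xD.

C[0] = 0x9, C[1] = 0x9, C[2] = 0x9, C[3] = 0x4, C[4] = 0xF, C[5] = 0xD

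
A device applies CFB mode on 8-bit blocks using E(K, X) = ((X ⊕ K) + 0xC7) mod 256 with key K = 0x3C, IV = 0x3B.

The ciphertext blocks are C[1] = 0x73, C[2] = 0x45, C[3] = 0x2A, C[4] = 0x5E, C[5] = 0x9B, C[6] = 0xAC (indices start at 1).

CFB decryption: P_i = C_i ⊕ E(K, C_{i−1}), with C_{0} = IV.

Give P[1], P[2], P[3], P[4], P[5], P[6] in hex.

P[1] = 0xBD, P[2] = 0x53, P[3] = 0x6A, P[4] = 0x83, P[5] = 0xB2, P[6] = 0xC2

P[1]: E(K, 0x3B) = 0xCE; 0x73 ⊕ 0xCE = 0xBD.
P[2]: E(K, 0x73) = 0x16; 0x45 ⊕ 0x16 = 0x53.
P[3]: E(K, 0x45) = 0x40; 0x2A ⊕ 0x40 = 0x6A.
P[4]: E(K, 0x2A) = 0xDD; 0x5E ⊕ 0xDD = 0x83.
P[5]: E(K, 0x5E) = 0x29; 0x9B ⊕ 0x29 = 0xB2.
P[6]: E(K, 0x9B) = 0x6E; 0xAC ⊕ 0x6E = 0xC2.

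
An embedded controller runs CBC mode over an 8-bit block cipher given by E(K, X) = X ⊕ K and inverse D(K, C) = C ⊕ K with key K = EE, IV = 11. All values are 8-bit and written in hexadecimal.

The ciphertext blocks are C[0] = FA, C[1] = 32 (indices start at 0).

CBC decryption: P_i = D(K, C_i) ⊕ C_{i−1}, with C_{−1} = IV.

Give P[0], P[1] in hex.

P[0] = 05, P[1] = 26

P[0]: D(K, FA) = 14; 14 ⊕ 11 = 05.
P[1]: D(K, 32) = DC; DC ⊕ FA = 26.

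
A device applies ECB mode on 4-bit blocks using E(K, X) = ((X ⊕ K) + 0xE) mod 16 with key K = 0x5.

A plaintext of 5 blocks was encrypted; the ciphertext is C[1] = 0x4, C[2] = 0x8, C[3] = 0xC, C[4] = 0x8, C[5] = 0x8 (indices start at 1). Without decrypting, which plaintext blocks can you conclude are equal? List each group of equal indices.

P[2] = P[4] = P[5]

ECB encrypts each block independently with the same key, so equal ciphertext blocks imply equal plaintext blocks.
C[2] = C[4] = C[5] = 0x8, so P[2] = P[4] = P[5].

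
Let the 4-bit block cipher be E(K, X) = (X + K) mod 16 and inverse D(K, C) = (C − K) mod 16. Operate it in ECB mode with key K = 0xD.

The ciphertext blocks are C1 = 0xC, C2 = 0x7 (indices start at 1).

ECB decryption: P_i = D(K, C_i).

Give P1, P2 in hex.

P1 = 0xF, P2 = 0xA

P1: D(K, 0xC) = 0xF.
P2: D(K, 0x7) = 0xA.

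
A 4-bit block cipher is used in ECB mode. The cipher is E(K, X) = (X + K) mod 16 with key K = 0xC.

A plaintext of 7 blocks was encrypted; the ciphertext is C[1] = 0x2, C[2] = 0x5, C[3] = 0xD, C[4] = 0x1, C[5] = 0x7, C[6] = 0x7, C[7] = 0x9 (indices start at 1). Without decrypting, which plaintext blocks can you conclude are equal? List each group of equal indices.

ECB encrypts each block independently with the same key, so equal ciphertext blocks imply equal plaintext blocks.
C[5] = C[6] = 0x7, so P[5] = P[6].

P[5] = P[6]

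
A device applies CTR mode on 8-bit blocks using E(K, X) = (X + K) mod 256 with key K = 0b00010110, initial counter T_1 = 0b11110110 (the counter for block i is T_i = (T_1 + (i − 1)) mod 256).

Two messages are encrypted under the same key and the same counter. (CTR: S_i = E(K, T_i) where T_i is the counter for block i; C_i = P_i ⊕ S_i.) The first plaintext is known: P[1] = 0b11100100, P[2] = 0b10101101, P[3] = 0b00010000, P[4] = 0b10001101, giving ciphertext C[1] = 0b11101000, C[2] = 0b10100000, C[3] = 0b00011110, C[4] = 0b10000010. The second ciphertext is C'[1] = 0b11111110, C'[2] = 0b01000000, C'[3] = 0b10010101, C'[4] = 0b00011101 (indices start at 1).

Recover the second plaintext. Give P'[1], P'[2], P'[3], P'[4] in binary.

P'[1] = 0b11110010, P'[2] = 0b01001101, P'[3] = 0b10011011, P'[4] = 0b00010010

In CTR with a reused counter, both messages share the same keystream S_i, so C_i ⊕ C'_i = P_i ⊕ P'_i and thus P'_i = P_i ⊕ C_i ⊕ C'_i.
P'[1]: 0b11100100 ⊕ 0b11101000 ⊕ 0b11111110 = 0b11110010.
P'[2]: 0b10101101 ⊕ 0b10100000 ⊕ 0b01000000 = 0b01001101.
P'[3]: 0b00010000 ⊕ 0b00011110 ⊕ 0b10010101 = 0b10011011.
P'[4]: 0b10001101 ⊕ 0b10000010 ⊕ 0b00011101 = 0b00010010.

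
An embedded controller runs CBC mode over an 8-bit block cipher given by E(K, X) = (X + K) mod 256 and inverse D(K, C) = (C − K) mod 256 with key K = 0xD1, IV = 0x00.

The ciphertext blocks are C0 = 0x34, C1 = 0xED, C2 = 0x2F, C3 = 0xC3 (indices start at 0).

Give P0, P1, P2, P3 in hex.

P0 = 0x63, P1 = 0x28, P2 = 0xB3, P3 = 0xDD

CBC decryption: P_i = D(K, C_i) ⊕ C_{i−1}, with C_{−1} = IV.
P0: D(K, 0x34) = 0x63; 0x63 ⊕ 0x00 = 0x63.
P1: D(K, 0xED) = 0x1C; 0x1C ⊕ 0x34 = 0x28.
P2: D(K, 0x2F) = 0x5E; 0x5E ⊕ 0xED = 0xB3.
P3: D(K, 0xC3) = 0xF2; 0xF2 ⊕ 0x2F = 0xDD.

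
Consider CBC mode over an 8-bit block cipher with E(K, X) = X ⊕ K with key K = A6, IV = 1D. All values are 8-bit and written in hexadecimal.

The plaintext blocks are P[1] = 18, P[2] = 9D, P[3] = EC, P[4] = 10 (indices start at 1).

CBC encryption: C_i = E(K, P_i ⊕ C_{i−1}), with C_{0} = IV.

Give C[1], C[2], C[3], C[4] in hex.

C[1] = A3, C[2] = 98, C[3] = D2, C[4] = 64

C[1]: P[1] ⊕ 1D = 05; E(K, 05) = A3.
C[2]: P[2] ⊕ A3 = 3E; E(K, 3E) = 98.
C[3]: P[3] ⊕ 98 = 74; E(K, 74) = D2.
C[4]: P[4] ⊕ D2 = C2; E(K, C2) = 64.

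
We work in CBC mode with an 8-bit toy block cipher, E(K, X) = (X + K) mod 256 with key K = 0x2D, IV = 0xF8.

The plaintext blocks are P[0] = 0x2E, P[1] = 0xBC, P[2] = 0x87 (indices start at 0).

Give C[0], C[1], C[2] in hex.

CBC encryption: C_i = E(K, P_i ⊕ C_{i−1}), with C_{−1} = IV.
C[0]: P[0] ⊕ 0xF8 = 0xD6; E(K, 0xD6) = 0x03.
C[1]: P[1] ⊕ 0x03 = 0xBF; E(K, 0xBF) = 0xEC.
C[2]: P[2] ⊕ 0xEC = 0x6B; E(K, 0x6B) = 0x98.

C[0] = 0x03, C[1] = 0xEC, C[2] = 0x98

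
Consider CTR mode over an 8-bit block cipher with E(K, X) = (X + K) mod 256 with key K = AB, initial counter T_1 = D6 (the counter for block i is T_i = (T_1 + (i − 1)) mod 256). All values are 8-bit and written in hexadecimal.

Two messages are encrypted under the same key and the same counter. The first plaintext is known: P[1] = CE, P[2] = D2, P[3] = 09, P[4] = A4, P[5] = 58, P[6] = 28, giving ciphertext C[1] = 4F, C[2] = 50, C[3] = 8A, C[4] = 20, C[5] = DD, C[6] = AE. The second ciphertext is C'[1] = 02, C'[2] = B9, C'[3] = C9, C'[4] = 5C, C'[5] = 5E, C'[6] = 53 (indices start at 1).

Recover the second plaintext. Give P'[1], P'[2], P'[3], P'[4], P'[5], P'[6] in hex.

P'[1] = 83, P'[2] = 3B, P'[3] = 4A, P'[4] = D8, P'[5] = DB, P'[6] = D5

In CTR with a reused counter, both messages share the same keystream S_i, so C_i ⊕ C'_i = P_i ⊕ P'_i and thus P'_i = P_i ⊕ C_i ⊕ C'_i.
P'[1]: CE ⊕ 4F ⊕ 02 = 83.
P'[2]: D2 ⊕ 50 ⊕ B9 = 3B.
P'[3]: 09 ⊕ 8A ⊕ C9 = 4A.
P'[4]: A4 ⊕ 20 ⊕ 5C = D8.
P'[5]: 58 ⊕ DD ⊕ 5E = DB.
P'[6]: 28 ⊕ AE ⊕ 53 = D5.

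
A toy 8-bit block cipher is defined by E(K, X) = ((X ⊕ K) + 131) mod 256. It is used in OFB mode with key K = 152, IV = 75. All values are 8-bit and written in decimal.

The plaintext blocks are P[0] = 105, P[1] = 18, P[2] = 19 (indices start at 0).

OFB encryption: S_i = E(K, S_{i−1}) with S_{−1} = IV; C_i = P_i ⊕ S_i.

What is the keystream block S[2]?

76

C[0]: S = E(K, 75) = 86; 105 ⊕ 86 = 63.
C[1]: S = E(K, 86) = 81; 18 ⊕ 81 = 67.
C[2]: S = E(K, 81) = 76; 19 ⊕ 76 = 95.
So S[2] = 76.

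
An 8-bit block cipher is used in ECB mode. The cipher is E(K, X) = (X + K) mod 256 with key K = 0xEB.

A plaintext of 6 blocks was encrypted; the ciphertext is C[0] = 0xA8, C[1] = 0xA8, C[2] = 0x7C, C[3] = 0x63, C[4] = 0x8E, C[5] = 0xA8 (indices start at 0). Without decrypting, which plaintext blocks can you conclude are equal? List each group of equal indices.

ECB encrypts each block independently with the same key, so equal ciphertext blocks imply equal plaintext blocks.
C[0] = C[1] = C[5] = 0xA8, so P[0] = P[1] = P[5].

P[0] = P[1] = P[5]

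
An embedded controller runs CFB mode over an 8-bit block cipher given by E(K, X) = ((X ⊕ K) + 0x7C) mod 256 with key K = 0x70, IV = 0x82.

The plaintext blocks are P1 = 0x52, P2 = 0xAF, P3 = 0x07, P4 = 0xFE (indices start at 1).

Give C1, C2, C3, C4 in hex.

CFB encryption: C_i = P_i ⊕ E(K, C_{i−1}), with C_{0} = IV.
C1: E(K, 0x82) = 0x6E; 0x52 ⊕ 0x6E = 0x3C.
C2: E(K, 0x3C) = 0xC8; 0xAF ⊕ 0xC8 = 0x67.
C3: E(K, 0x67) = 0x93; 0x07 ⊕ 0x93 = 0x94.
C4: E(K, 0x94) = 0x60; 0xFE ⊕ 0x60 = 0x9E.

C1 = 0x3C, C2 = 0x67, C3 = 0x94, C4 = 0x9E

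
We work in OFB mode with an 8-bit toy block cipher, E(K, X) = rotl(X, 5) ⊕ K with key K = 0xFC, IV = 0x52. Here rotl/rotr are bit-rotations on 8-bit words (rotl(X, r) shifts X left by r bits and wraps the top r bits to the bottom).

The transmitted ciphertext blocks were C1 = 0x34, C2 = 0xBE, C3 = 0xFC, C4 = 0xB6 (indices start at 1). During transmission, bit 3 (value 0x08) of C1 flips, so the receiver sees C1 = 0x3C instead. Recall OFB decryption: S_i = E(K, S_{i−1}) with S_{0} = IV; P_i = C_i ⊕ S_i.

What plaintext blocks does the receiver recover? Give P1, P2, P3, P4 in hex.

Only C1 changed, to 0x3C. In OFB, a change in C_i flips the same bit in P_i only; the keystream is unaffected. Decrypting the received ciphertext:
P1: S = E(K, 0x52) = 0xB6; 0x3C ⊕ 0xB6 = 0x8A.
P2: S = E(K, 0xB6) = 0x2A; 0xBE ⊕ 0x2A = 0x94.
P3: S = E(K, 0x2A) = 0xB9; 0xFC ⊕ 0xB9 = 0x45.
P4: S = E(K, 0xB9) = 0xCB; 0xB6 ⊕ 0xCB = 0x7D.
Blocks that differ from the original plaintext: P1.

P1 = 0x8A, P2 = 0x94, P3 = 0x45, P4 = 0x7D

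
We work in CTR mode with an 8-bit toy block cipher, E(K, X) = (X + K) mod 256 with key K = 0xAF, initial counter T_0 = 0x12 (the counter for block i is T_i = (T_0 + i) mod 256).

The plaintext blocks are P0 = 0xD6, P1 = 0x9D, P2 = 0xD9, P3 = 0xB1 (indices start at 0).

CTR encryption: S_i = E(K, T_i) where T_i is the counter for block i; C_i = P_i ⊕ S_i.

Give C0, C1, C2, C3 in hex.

C0 = 0x17, C1 = 0x5F, C2 = 0x1A, C3 = 0x75

C0: T = 0x12, S = E(K, T) = 0xC1; 0xD6 ⊕ 0xC1 = 0x17.
C1: T = 0x13, S = E(K, T) = 0xC2; 0x9D ⊕ 0xC2 = 0x5F.
C2: T = 0x14, S = E(K, T) = 0xC3; 0xD9 ⊕ 0xC3 = 0x1A.
C3: T = 0x15, S = E(K, T) = 0xC4; 0xB1 ⊕ 0xC4 = 0x75.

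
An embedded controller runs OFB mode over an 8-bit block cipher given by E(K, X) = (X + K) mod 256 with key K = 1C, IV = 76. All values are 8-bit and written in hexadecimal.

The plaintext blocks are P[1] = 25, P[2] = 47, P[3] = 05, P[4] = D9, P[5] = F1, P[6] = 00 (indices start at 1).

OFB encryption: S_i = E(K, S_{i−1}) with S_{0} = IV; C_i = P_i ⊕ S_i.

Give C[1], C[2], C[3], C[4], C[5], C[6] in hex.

C[1] = B7, C[2] = E9, C[3] = CF, C[4] = 3F, C[5] = F3, C[6] = 1E

C[1]: S = E(K, 76) = 92; 25 ⊕ 92 = B7.
C[2]: S = E(K, 92) = AE; 47 ⊕ AE = E9.
C[3]: S = E(K, AE) = CA; 05 ⊕ CA = CF.
C[4]: S = E(K, CA) = E6; D9 ⊕ E6 = 3F.
C[5]: S = E(K, E6) = 02; F1 ⊕ 02 = F3.
C[6]: S = E(K, 02) = 1E; 00 ⊕ 1E = 1E.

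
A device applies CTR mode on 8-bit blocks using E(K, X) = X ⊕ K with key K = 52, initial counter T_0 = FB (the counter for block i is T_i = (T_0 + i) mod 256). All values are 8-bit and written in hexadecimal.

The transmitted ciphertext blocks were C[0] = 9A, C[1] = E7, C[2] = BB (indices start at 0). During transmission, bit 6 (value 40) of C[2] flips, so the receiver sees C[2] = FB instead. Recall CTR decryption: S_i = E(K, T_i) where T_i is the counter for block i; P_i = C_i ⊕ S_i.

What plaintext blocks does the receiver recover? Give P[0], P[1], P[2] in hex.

P[0] = 33, P[1] = 49, P[2] = 54

Only C[2] changed, to FB. In CTR, a change in C_i flips the same bit in P_i only; the keystream is unaffected. Decrypting the received ciphertext:
P[0]: T = FB, S = E(K, T) = A9; 9A ⊕ A9 = 33.
P[1]: T = FC, S = E(K, T) = AE; E7 ⊕ AE = 49.
P[2]: T = FD, S = E(K, T) = AF; FB ⊕ AF = 54.
Blocks that differ from the original plaintext: P[2].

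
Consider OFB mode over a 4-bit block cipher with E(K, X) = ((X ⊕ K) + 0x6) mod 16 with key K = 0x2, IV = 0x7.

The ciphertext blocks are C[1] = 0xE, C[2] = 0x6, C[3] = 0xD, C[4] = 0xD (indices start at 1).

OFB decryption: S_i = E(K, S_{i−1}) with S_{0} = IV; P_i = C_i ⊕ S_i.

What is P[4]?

P[1]: S = E(K, 0x7) = 0xB; 0xE ⊕ 0xB = 0x5.
P[2]: S = E(K, 0xB) = 0xF; 0x6 ⊕ 0xF = 0x9.
P[3]: S = E(K, 0xF) = 0x3; 0xD ⊕ 0x3 = 0xE.
P[4]: S = E(K, 0x3) = 0x7; 0xD ⊕ 0x7 = 0xA.

P[4] = 0xA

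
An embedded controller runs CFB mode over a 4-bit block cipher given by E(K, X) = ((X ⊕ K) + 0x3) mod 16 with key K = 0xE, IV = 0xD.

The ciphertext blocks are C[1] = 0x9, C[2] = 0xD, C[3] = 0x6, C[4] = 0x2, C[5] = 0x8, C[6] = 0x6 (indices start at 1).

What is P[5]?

P[5] = 0x7

CFB decryption: P_i = C_i ⊕ E(K, C_{i−1}), with C_{0} = IV.
P[5]: E(K, 0x2) = 0xF; 0x8 ⊕ 0xF = 0x7.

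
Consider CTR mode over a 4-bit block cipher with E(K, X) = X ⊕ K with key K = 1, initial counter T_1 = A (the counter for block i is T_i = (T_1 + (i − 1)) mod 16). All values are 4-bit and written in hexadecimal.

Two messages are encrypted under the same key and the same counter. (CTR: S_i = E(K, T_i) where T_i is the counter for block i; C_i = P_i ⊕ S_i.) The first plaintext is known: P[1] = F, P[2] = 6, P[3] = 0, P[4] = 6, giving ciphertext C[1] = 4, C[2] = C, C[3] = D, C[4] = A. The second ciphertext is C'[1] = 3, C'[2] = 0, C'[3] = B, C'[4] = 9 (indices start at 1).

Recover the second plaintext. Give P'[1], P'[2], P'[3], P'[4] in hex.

P'[1] = 8, P'[2] = A, P'[3] = 6, P'[4] = 5

In CTR with a reused counter, both messages share the same keystream S_i, so C_i ⊕ C'_i = P_i ⊕ P'_i and thus P'_i = P_i ⊕ C_i ⊕ C'_i.
P'[1]: F ⊕ 4 ⊕ 3 = 8.
P'[2]: 6 ⊕ C ⊕ 0 = A.
P'[3]: 0 ⊕ D ⊕ B = 6.
P'[4]: 6 ⊕ A ⊕ 9 = 5.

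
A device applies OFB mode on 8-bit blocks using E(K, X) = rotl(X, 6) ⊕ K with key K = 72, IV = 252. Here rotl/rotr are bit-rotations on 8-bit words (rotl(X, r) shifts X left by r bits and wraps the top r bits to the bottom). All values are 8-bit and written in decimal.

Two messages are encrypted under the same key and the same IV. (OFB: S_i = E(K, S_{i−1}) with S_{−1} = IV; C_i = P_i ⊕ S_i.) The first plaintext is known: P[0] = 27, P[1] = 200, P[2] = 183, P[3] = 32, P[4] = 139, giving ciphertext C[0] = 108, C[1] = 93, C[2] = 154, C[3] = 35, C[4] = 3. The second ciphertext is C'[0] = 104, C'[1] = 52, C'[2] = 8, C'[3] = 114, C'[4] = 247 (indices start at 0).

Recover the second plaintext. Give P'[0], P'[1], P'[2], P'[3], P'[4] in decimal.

In OFB with a reused IV, both messages share the same keystream S_i, so C_i ⊕ C'_i = P_i ⊕ P'_i and thus P'_i = P_i ⊕ C_i ⊕ C'_i.
P'[0]: 27 ⊕ 108 ⊕ 104 = 31.
P'[1]: 200 ⊕ 93 ⊕ 52 = 161.
P'[2]: 183 ⊕ 154 ⊕ 8 = 37.
P'[3]: 32 ⊕ 35 ⊕ 114 = 113.
P'[4]: 139 ⊕ 3 ⊕ 247 = 127.

P'[0] = 31, P'[1] = 161, P'[2] = 37, P'[3] = 113, P'[4] = 127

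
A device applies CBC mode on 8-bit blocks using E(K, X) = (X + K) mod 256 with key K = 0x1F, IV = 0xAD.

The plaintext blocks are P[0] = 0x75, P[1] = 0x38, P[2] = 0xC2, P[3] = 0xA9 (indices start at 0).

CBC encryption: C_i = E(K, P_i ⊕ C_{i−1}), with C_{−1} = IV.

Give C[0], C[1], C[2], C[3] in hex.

C[0]: P[0] ⊕ 0xAD = 0xD8; E(K, 0xD8) = 0xF7.
C[1]: P[1] ⊕ 0xF7 = 0xCF; E(K, 0xCF) = 0xEE.
C[2]: P[2] ⊕ 0xEE = 0x2C; E(K, 0x2C) = 0x4B.
C[3]: P[3] ⊕ 0x4B = 0xE2; E(K, 0xE2) = 0x01.

C[0] = 0xF7, C[1] = 0xEE, C[2] = 0x4B, C[3] = 0x01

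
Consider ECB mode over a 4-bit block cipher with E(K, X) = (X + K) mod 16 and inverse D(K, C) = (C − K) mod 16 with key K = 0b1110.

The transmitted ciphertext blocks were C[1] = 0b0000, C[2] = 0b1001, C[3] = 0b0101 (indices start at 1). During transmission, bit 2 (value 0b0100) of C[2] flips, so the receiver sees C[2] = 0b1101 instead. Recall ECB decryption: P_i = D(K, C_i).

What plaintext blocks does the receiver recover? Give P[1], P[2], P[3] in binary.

P[1] = 0b0010, P[2] = 0b1111, P[3] = 0b0111

Only C[2] changed, to 0b1101. In ECB, a change in C_i affects only P_i. Decrypting the received ciphertext:
P[1]: D(K, 0b0000) = 0b0010.
P[2]: D(K, 0b1101) = 0b1111.
P[3]: D(K, 0b0101) = 0b0111.
Blocks that differ from the original plaintext: P[2].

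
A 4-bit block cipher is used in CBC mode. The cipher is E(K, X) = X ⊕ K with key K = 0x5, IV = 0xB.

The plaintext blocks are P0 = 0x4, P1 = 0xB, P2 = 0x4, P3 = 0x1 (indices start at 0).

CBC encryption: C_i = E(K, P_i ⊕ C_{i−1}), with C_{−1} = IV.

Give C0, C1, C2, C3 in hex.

C0 = 0xA, C1 = 0x4, C2 = 0x5, C3 = 0x1

C0: P0 ⊕ 0xB = 0xF; E(K, 0xF) = 0xA.
C1: P1 ⊕ 0xA = 0x1; E(K, 0x1) = 0x4.
C2: P2 ⊕ 0x4 = 0x0; E(K, 0x0) = 0x5.
C3: P3 ⊕ 0x5 = 0x4; E(K, 0x4) = 0x1.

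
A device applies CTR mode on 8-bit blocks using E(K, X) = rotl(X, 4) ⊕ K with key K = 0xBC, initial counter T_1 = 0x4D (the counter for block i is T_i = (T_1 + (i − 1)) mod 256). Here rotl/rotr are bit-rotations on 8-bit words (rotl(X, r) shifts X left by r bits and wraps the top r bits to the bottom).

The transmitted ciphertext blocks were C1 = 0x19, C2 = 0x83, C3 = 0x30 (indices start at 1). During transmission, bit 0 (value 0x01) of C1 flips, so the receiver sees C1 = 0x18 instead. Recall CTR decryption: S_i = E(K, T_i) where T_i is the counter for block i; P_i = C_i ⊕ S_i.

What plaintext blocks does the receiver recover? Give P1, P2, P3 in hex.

P1 = 0x70, P2 = 0xDB, P3 = 0x78

Only C1 changed, to 0x18. In CTR, a change in C_i flips the same bit in P_i only; the keystream is unaffected. Decrypting the received ciphertext:
P1: T = 0x4D, S = E(K, T) = 0x68; 0x18 ⊕ 0x68 = 0x70.
P2: T = 0x4E, S = E(K, T) = 0x58; 0x83 ⊕ 0x58 = 0xDB.
P3: T = 0x4F, S = E(K, T) = 0x48; 0x30 ⊕ 0x48 = 0x78.
Blocks that differ from the original plaintext: P1.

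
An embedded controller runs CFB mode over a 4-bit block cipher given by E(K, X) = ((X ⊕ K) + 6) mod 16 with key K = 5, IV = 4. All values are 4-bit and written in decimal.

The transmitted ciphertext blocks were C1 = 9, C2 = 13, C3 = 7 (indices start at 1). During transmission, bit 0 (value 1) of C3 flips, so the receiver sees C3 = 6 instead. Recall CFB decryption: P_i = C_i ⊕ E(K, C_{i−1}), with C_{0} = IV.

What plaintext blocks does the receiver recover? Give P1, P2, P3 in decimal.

P1 = 14, P2 = 15, P3 = 8

Only C3 changed, to 6. In CFB, a change in C_i flips the same bit in P_i and garbles P_{i+1}. Decrypting the received ciphertext:
P1: E(K, 4) = 7; 9 ⊕ 7 = 14.
P2: E(K, 9) = 2; 13 ⊕ 2 = 15.
P3: E(K, 13) = 14; 6 ⊕ 14 = 8.
Blocks that differ from the original plaintext: P3.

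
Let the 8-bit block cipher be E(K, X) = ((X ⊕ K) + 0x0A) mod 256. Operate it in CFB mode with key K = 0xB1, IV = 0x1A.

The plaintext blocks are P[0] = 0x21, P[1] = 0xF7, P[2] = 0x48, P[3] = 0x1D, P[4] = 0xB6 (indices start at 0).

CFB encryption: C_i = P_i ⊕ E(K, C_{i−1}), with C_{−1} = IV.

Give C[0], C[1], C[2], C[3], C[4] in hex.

C[0] = 0x94, C[1] = 0xD8, C[2] = 0x3B, C[3] = 0x89, C[4] = 0xF4

C[0]: E(K, 0x1A) = 0xB5; 0x21 ⊕ 0xB5 = 0x94.
C[1]: E(K, 0x94) = 0x2F; 0xF7 ⊕ 0x2F = 0xD8.
C[2]: E(K, 0xD8) = 0x73; 0x48 ⊕ 0x73 = 0x3B.
C[3]: E(K, 0x3B) = 0x94; 0x1D ⊕ 0x94 = 0x89.
C[4]: E(K, 0x89) = 0x42; 0xB6 ⊕ 0x42 = 0xF4.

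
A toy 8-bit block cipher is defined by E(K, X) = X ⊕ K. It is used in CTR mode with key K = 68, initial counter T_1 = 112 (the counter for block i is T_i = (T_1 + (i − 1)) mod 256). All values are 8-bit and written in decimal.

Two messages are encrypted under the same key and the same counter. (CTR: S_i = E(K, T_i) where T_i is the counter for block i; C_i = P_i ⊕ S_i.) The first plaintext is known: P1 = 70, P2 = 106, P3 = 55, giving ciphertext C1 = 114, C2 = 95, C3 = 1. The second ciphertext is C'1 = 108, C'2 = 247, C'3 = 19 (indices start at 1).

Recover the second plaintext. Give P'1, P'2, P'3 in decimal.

In CTR with a reused counter, both messages share the same keystream S_i, so C_i ⊕ C'_i = P_i ⊕ P'_i and thus P'_i = P_i ⊕ C_i ⊕ C'_i.
P'1: 70 ⊕ 114 ⊕ 108 = 88.
P'2: 106 ⊕ 95 ⊕ 247 = 194.
P'3: 55 ⊕ 1 ⊕ 19 = 37.

P'1 = 88, P'2 = 194, P'3 = 37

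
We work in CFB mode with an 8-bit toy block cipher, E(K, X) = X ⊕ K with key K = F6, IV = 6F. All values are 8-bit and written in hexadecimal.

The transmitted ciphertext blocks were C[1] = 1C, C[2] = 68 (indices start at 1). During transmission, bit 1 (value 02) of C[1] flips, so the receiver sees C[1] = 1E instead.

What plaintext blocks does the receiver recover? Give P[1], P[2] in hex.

P[1] = 87, P[2] = 80

CFB decryption: P_i = C_i ⊕ E(K, C_{i−1}), with C_{0} = IV.
Only C[1] changed, to 1E. In CFB, a change in C_i flips the same bit in P_i and garbles P_{i+1}. Decrypting the received ciphertext:
P[1]: E(K, 6F) = 99; 1E ⊕ 99 = 87.
P[2]: E(K, 1E) = E8; 68 ⊕ E8 = 80.
Blocks that differ from the original plaintext: P[1], P[2].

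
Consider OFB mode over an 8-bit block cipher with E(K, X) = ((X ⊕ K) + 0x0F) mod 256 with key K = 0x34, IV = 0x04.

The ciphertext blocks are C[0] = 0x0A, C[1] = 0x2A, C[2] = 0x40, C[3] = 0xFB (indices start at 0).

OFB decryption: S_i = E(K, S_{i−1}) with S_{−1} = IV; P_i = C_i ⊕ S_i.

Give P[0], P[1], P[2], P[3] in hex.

P[0]: S = E(K, 0x04) = 0x3F; 0x0A ⊕ 0x3F = 0x35.
P[1]: S = E(K, 0x3F) = 0x1A; 0x2A ⊕ 0x1A = 0x30.
P[2]: S = E(K, 0x1A) = 0x3D; 0x40 ⊕ 0x3D = 0x7D.
P[3]: S = E(K, 0x3D) = 0x18; 0xFB ⊕ 0x18 = 0xE3.

P[0] = 0x35, P[1] = 0x30, P[2] = 0x7D, P[3] = 0xE3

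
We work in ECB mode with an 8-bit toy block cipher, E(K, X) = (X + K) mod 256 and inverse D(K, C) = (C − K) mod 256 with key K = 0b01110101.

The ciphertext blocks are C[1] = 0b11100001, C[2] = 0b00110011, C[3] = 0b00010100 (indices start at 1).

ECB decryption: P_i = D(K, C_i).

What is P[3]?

P[3] = 0b10011111

P[3]: D(K, 0b00010100) = 0b10011111.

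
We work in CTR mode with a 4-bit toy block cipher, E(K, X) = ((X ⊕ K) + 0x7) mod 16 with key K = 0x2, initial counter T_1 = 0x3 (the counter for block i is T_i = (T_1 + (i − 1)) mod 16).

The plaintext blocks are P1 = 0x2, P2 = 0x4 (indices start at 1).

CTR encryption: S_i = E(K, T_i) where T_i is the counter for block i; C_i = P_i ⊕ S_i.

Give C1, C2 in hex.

C1 = 0xA, C2 = 0x9

C1: T = 0x3, S = E(K, T) = 0x8; 0x2 ⊕ 0x8 = 0xA.
C2: T = 0x4, S = E(K, T) = 0xD; 0x4 ⊕ 0xD = 0x9.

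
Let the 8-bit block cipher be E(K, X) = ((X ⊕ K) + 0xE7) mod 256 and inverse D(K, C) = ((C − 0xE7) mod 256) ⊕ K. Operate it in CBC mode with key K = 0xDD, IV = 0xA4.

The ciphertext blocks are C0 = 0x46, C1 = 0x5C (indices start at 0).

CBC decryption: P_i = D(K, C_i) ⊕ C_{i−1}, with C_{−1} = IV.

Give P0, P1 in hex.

P0: D(K, 0x46) = 0x82; 0x82 ⊕ 0xA4 = 0x26.
P1: D(K, 0x5C) = 0xA8; 0xA8 ⊕ 0x46 = 0xEE.

P0 = 0x26, P1 = 0xEE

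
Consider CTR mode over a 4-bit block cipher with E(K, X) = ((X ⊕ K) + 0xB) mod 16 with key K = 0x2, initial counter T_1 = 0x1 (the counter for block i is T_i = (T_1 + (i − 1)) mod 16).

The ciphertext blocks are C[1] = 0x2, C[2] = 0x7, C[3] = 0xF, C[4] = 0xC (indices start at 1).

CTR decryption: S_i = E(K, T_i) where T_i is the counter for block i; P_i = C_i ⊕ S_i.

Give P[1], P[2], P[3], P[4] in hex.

P[1] = 0xC, P[2] = 0xC, P[3] = 0x3, P[4] = 0xD

P[1]: T = 0x1, S = E(K, T) = 0xE; 0x2 ⊕ 0xE = 0xC.
P[2]: T = 0x2, S = E(K, T) = 0xB; 0x7 ⊕ 0xB = 0xC.
P[3]: T = 0x3, S = E(K, T) = 0xC; 0xF ⊕ 0xC = 0x3.
P[4]: T = 0x4, S = E(K, T) = 0x1; 0xC ⊕ 0x1 = 0xD.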